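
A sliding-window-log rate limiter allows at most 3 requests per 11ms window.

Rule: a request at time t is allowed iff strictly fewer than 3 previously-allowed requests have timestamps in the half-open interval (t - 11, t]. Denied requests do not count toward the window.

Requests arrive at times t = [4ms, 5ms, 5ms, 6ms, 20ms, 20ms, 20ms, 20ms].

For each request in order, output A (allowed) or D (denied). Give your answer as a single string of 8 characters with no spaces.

Tracking allowed requests in the window:
  req#1 t=4ms: ALLOW
  req#2 t=5ms: ALLOW
  req#3 t=5ms: ALLOW
  req#4 t=6ms: DENY
  req#5 t=20ms: ALLOW
  req#6 t=20ms: ALLOW
  req#7 t=20ms: ALLOW
  req#8 t=20ms: DENY

Answer: AAADAAAD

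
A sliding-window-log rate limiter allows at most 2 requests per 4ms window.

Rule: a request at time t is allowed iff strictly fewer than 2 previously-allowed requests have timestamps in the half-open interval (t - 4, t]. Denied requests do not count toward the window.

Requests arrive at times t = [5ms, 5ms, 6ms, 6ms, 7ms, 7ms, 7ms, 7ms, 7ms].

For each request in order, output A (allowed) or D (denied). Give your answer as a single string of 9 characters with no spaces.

Tracking allowed requests in the window:
  req#1 t=5ms: ALLOW
  req#2 t=5ms: ALLOW
  req#3 t=6ms: DENY
  req#4 t=6ms: DENY
  req#5 t=7ms: DENY
  req#6 t=7ms: DENY
  req#7 t=7ms: DENY
  req#8 t=7ms: DENY
  req#9 t=7ms: DENY

Answer: AADDDDDDD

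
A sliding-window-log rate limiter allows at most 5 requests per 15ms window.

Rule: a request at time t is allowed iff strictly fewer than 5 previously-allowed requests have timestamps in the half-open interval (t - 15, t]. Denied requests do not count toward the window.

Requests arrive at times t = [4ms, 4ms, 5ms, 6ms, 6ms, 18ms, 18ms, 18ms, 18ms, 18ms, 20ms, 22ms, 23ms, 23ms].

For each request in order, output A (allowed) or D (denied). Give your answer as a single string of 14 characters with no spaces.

Tracking allowed requests in the window:
  req#1 t=4ms: ALLOW
  req#2 t=4ms: ALLOW
  req#3 t=5ms: ALLOW
  req#4 t=6ms: ALLOW
  req#5 t=6ms: ALLOW
  req#6 t=18ms: DENY
  req#7 t=18ms: DENY
  req#8 t=18ms: DENY
  req#9 t=18ms: DENY
  req#10 t=18ms: DENY
  req#11 t=20ms: ALLOW
  req#12 t=22ms: ALLOW
  req#13 t=23ms: ALLOW
  req#14 t=23ms: ALLOW

Answer: AAAAADDDDDAAAA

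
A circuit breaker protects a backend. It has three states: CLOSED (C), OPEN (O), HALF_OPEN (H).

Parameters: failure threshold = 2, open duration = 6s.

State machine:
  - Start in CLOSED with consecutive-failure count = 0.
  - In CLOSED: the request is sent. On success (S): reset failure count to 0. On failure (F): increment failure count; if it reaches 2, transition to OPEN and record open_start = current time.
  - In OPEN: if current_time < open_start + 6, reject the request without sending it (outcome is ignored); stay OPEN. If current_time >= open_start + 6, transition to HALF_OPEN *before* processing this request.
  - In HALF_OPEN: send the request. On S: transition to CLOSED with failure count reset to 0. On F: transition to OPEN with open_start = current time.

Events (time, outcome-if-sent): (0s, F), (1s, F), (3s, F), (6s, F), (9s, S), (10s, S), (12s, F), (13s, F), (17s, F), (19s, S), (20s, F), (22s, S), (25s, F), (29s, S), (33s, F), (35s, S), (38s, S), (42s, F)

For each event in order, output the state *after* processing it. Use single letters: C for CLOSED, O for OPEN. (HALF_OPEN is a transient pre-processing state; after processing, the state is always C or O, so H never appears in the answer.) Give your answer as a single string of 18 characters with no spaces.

Answer: COOOCCCOOCCCCCCCCC

Derivation:
State after each event:
  event#1 t=0s outcome=F: state=CLOSED
  event#2 t=1s outcome=F: state=OPEN
  event#3 t=3s outcome=F: state=OPEN
  event#4 t=6s outcome=F: state=OPEN
  event#5 t=9s outcome=S: state=CLOSED
  event#6 t=10s outcome=S: state=CLOSED
  event#7 t=12s outcome=F: state=CLOSED
  event#8 t=13s outcome=F: state=OPEN
  event#9 t=17s outcome=F: state=OPEN
  event#10 t=19s outcome=S: state=CLOSED
  event#11 t=20s outcome=F: state=CLOSED
  event#12 t=22s outcome=S: state=CLOSED
  event#13 t=25s outcome=F: state=CLOSED
  event#14 t=29s outcome=S: state=CLOSED
  event#15 t=33s outcome=F: state=CLOSED
  event#16 t=35s outcome=S: state=CLOSED
  event#17 t=38s outcome=S: state=CLOSED
  event#18 t=42s outcome=F: state=CLOSED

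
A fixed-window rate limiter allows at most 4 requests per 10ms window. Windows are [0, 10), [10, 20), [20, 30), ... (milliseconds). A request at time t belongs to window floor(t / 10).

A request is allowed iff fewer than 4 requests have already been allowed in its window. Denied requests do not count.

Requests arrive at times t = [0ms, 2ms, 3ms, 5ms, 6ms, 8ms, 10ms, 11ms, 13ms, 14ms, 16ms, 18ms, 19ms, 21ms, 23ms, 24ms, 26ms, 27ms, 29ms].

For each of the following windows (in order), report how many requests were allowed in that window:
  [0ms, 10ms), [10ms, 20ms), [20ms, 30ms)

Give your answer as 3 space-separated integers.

Processing requests:
  req#1 t=0ms (window 0): ALLOW
  req#2 t=2ms (window 0): ALLOW
  req#3 t=3ms (window 0): ALLOW
  req#4 t=5ms (window 0): ALLOW
  req#5 t=6ms (window 0): DENY
  req#6 t=8ms (window 0): DENY
  req#7 t=10ms (window 1): ALLOW
  req#8 t=11ms (window 1): ALLOW
  req#9 t=13ms (window 1): ALLOW
  req#10 t=14ms (window 1): ALLOW
  req#11 t=16ms (window 1): DENY
  req#12 t=18ms (window 1): DENY
  req#13 t=19ms (window 1): DENY
  req#14 t=21ms (window 2): ALLOW
  req#15 t=23ms (window 2): ALLOW
  req#16 t=24ms (window 2): ALLOW
  req#17 t=26ms (window 2): ALLOW
  req#18 t=27ms (window 2): DENY
  req#19 t=29ms (window 2): DENY

Allowed counts by window: 4 4 4

Answer: 4 4 4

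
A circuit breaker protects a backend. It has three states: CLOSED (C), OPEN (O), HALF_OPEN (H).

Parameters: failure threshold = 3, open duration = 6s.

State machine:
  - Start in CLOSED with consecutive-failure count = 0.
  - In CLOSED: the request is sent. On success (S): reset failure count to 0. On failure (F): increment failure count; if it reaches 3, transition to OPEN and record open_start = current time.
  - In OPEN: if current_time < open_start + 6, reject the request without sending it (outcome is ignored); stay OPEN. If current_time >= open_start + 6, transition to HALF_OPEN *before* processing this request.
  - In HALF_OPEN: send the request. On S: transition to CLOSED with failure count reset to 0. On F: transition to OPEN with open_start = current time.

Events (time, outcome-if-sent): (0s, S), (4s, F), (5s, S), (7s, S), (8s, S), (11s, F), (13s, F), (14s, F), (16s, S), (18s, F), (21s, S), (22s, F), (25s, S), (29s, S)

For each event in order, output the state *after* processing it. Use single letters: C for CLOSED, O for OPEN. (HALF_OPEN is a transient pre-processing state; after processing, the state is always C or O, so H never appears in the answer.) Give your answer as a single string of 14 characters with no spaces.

State after each event:
  event#1 t=0s outcome=S: state=CLOSED
  event#2 t=4s outcome=F: state=CLOSED
  event#3 t=5s outcome=S: state=CLOSED
  event#4 t=7s outcome=S: state=CLOSED
  event#5 t=8s outcome=S: state=CLOSED
  event#6 t=11s outcome=F: state=CLOSED
  event#7 t=13s outcome=F: state=CLOSED
  event#8 t=14s outcome=F: state=OPEN
  event#9 t=16s outcome=S: state=OPEN
  event#10 t=18s outcome=F: state=OPEN
  event#11 t=21s outcome=S: state=CLOSED
  event#12 t=22s outcome=F: state=CLOSED
  event#13 t=25s outcome=S: state=CLOSED
  event#14 t=29s outcome=S: state=CLOSED

Answer: CCCCCCCOOOCCCC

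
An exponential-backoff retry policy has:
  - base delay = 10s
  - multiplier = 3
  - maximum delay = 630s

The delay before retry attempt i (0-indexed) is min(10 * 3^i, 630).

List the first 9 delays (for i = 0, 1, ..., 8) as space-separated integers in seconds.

Answer: 10 30 90 270 630 630 630 630 630

Derivation:
Computing each delay:
  i=0: min(10*3^0, 630) = 10
  i=1: min(10*3^1, 630) = 30
  i=2: min(10*3^2, 630) = 90
  i=3: min(10*3^3, 630) = 270
  i=4: min(10*3^4, 630) = 630
  i=5: min(10*3^5, 630) = 630
  i=6: min(10*3^6, 630) = 630
  i=7: min(10*3^7, 630) = 630
  i=8: min(10*3^8, 630) = 630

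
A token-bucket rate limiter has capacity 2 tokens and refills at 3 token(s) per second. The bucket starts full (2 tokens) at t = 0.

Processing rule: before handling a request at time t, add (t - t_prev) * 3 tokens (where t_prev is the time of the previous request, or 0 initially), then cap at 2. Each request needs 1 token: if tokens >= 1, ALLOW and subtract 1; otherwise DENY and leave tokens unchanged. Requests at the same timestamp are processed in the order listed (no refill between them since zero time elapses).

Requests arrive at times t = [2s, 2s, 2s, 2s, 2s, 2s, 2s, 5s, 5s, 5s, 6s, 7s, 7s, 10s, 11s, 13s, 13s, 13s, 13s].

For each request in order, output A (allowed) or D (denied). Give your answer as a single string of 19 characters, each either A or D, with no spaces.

Simulating step by step:
  req#1 t=2s: ALLOW
  req#2 t=2s: ALLOW
  req#3 t=2s: DENY
  req#4 t=2s: DENY
  req#5 t=2s: DENY
  req#6 t=2s: DENY
  req#7 t=2s: DENY
  req#8 t=5s: ALLOW
  req#9 t=5s: ALLOW
  req#10 t=5s: DENY
  req#11 t=6s: ALLOW
  req#12 t=7s: ALLOW
  req#13 t=7s: ALLOW
  req#14 t=10s: ALLOW
  req#15 t=11s: ALLOW
  req#16 t=13s: ALLOW
  req#17 t=13s: ALLOW
  req#18 t=13s: DENY
  req#19 t=13s: DENY

Answer: AADDDDDAADAAAAAAADD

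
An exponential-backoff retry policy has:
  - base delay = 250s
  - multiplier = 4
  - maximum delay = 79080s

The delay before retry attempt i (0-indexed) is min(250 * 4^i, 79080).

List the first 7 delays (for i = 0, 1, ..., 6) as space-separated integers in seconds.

Computing each delay:
  i=0: min(250*4^0, 79080) = 250
  i=1: min(250*4^1, 79080) = 1000
  i=2: min(250*4^2, 79080) = 4000
  i=3: min(250*4^3, 79080) = 16000
  i=4: min(250*4^4, 79080) = 64000
  i=5: min(250*4^5, 79080) = 79080
  i=6: min(250*4^6, 79080) = 79080

Answer: 250 1000 4000 16000 64000 79080 79080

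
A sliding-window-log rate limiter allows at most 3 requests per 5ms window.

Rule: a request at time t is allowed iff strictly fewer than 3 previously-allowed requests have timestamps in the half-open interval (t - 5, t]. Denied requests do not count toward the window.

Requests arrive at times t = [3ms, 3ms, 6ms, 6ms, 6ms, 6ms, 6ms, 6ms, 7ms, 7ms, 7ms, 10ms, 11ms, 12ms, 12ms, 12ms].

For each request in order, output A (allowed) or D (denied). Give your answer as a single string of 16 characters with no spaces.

Answer: AAADDDDDDDDAAADD

Derivation:
Tracking allowed requests in the window:
  req#1 t=3ms: ALLOW
  req#2 t=3ms: ALLOW
  req#3 t=6ms: ALLOW
  req#4 t=6ms: DENY
  req#5 t=6ms: DENY
  req#6 t=6ms: DENY
  req#7 t=6ms: DENY
  req#8 t=6ms: DENY
  req#9 t=7ms: DENY
  req#10 t=7ms: DENY
  req#11 t=7ms: DENY
  req#12 t=10ms: ALLOW
  req#13 t=11ms: ALLOW
  req#14 t=12ms: ALLOW
  req#15 t=12ms: DENY
  req#16 t=12ms: DENY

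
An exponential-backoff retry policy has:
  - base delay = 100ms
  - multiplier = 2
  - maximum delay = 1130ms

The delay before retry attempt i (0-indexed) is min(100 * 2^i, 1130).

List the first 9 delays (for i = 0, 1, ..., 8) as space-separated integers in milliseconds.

Computing each delay:
  i=0: min(100*2^0, 1130) = 100
  i=1: min(100*2^1, 1130) = 200
  i=2: min(100*2^2, 1130) = 400
  i=3: min(100*2^3, 1130) = 800
  i=4: min(100*2^4, 1130) = 1130
  i=5: min(100*2^5, 1130) = 1130
  i=6: min(100*2^6, 1130) = 1130
  i=7: min(100*2^7, 1130) = 1130
  i=8: min(100*2^8, 1130) = 1130

Answer: 100 200 400 800 1130 1130 1130 1130 1130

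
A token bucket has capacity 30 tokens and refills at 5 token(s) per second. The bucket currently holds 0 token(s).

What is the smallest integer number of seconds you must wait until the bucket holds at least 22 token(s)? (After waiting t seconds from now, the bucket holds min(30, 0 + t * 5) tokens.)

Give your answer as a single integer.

Answer: 5

Derivation:
Need 0 + t * 5 >= 22, so t >= 22/5.
Smallest integer t = ceil(22/5) = 5.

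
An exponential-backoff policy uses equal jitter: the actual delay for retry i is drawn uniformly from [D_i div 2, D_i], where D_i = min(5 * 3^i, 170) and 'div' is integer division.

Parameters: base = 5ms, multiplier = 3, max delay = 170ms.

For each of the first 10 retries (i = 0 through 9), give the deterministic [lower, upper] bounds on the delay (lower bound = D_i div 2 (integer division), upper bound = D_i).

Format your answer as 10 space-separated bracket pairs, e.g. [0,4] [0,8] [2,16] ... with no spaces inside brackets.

Answer: [2,5] [7,15] [22,45] [67,135] [85,170] [85,170] [85,170] [85,170] [85,170] [85,170]

Derivation:
Computing bounds per retry:
  i=0: D_i=min(5*3^0,170)=5, bounds=[2,5]
  i=1: D_i=min(5*3^1,170)=15, bounds=[7,15]
  i=2: D_i=min(5*3^2,170)=45, bounds=[22,45]
  i=3: D_i=min(5*3^3,170)=135, bounds=[67,135]
  i=4: D_i=min(5*3^4,170)=170, bounds=[85,170]
  i=5: D_i=min(5*3^5,170)=170, bounds=[85,170]
  i=6: D_i=min(5*3^6,170)=170, bounds=[85,170]
  i=7: D_i=min(5*3^7,170)=170, bounds=[85,170]
  i=8: D_i=min(5*3^8,170)=170, bounds=[85,170]
  i=9: D_i=min(5*3^9,170)=170, bounds=[85,170]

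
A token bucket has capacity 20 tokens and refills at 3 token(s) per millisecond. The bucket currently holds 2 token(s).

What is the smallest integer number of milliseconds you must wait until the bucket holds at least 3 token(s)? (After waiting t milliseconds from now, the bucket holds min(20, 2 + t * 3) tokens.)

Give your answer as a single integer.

Answer: 1

Derivation:
Need 2 + t * 3 >= 3, so t >= 1/3.
Smallest integer t = ceil(1/3) = 1.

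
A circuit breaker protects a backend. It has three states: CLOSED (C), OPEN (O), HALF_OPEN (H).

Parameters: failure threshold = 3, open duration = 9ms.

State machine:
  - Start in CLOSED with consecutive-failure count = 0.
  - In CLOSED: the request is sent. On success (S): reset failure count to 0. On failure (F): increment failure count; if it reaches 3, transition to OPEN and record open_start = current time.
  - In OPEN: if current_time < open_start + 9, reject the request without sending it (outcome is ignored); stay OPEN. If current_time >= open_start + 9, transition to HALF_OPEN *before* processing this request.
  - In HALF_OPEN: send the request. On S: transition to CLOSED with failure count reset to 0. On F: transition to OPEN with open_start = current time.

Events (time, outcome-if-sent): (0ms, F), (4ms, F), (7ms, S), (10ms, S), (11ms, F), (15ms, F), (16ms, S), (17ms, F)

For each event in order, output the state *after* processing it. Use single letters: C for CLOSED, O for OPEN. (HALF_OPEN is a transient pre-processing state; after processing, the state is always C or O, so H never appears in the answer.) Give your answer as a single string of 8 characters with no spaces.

Answer: CCCCCCCC

Derivation:
State after each event:
  event#1 t=0ms outcome=F: state=CLOSED
  event#2 t=4ms outcome=F: state=CLOSED
  event#3 t=7ms outcome=S: state=CLOSED
  event#4 t=10ms outcome=S: state=CLOSED
  event#5 t=11ms outcome=F: state=CLOSED
  event#6 t=15ms outcome=F: state=CLOSED
  event#7 t=16ms outcome=S: state=CLOSED
  event#8 t=17ms outcome=F: state=CLOSED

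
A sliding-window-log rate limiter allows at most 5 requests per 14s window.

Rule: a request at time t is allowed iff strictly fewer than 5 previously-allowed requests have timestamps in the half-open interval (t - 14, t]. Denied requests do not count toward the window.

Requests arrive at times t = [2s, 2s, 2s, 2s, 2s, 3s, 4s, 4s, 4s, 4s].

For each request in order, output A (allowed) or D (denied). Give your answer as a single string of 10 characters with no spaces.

Tracking allowed requests in the window:
  req#1 t=2s: ALLOW
  req#2 t=2s: ALLOW
  req#3 t=2s: ALLOW
  req#4 t=2s: ALLOW
  req#5 t=2s: ALLOW
  req#6 t=3s: DENY
  req#7 t=4s: DENY
  req#8 t=4s: DENY
  req#9 t=4s: DENY
  req#10 t=4s: DENY

Answer: AAAAADDDDD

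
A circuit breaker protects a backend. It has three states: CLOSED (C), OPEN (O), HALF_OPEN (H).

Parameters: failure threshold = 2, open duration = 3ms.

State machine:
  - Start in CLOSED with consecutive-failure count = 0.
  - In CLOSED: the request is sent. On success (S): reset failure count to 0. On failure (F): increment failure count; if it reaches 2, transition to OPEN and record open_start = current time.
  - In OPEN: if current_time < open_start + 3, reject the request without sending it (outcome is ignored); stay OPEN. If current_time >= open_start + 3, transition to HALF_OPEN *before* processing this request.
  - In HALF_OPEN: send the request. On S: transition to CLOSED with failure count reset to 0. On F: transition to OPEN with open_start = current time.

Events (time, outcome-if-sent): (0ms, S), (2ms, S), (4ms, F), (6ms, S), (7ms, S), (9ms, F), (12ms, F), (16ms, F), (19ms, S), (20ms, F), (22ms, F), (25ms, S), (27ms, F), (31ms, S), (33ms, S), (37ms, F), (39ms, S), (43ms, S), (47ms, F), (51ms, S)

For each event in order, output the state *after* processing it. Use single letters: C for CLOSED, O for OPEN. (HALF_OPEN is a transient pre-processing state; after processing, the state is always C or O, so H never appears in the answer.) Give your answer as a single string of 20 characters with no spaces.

State after each event:
  event#1 t=0ms outcome=S: state=CLOSED
  event#2 t=2ms outcome=S: state=CLOSED
  event#3 t=4ms outcome=F: state=CLOSED
  event#4 t=6ms outcome=S: state=CLOSED
  event#5 t=7ms outcome=S: state=CLOSED
  event#6 t=9ms outcome=F: state=CLOSED
  event#7 t=12ms outcome=F: state=OPEN
  event#8 t=16ms outcome=F: state=OPEN
  event#9 t=19ms outcome=S: state=CLOSED
  event#10 t=20ms outcome=F: state=CLOSED
  event#11 t=22ms outcome=F: state=OPEN
  event#12 t=25ms outcome=S: state=CLOSED
  event#13 t=27ms outcome=F: state=CLOSED
  event#14 t=31ms outcome=S: state=CLOSED
  event#15 t=33ms outcome=S: state=CLOSED
  event#16 t=37ms outcome=F: state=CLOSED
  event#17 t=39ms outcome=S: state=CLOSED
  event#18 t=43ms outcome=S: state=CLOSED
  event#19 t=47ms outcome=F: state=CLOSED
  event#20 t=51ms outcome=S: state=CLOSED

Answer: CCCCCCOOCCOCCCCCCCCC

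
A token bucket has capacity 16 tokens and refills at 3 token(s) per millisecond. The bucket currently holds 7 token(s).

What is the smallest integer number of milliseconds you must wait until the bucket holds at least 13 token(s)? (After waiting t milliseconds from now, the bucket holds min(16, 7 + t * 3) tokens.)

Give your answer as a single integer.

Answer: 2

Derivation:
Need 7 + t * 3 >= 13, so t >= 6/3.
Smallest integer t = ceil(6/3) = 2.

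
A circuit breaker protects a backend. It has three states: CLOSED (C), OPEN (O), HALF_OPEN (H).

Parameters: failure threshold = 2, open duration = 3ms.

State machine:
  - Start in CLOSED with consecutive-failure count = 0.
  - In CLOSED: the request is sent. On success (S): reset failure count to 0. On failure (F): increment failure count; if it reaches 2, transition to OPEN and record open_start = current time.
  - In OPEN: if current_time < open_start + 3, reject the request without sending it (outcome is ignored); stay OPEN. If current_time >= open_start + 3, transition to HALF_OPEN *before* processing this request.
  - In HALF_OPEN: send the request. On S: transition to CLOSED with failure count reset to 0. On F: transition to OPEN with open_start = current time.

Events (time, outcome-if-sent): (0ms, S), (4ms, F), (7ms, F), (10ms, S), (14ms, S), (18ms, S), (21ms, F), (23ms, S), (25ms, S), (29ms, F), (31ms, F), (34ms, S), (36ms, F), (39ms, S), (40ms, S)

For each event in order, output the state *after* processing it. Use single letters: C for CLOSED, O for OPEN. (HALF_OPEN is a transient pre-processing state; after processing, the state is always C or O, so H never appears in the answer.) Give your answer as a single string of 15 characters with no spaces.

State after each event:
  event#1 t=0ms outcome=S: state=CLOSED
  event#2 t=4ms outcome=F: state=CLOSED
  event#3 t=7ms outcome=F: state=OPEN
  event#4 t=10ms outcome=S: state=CLOSED
  event#5 t=14ms outcome=S: state=CLOSED
  event#6 t=18ms outcome=S: state=CLOSED
  event#7 t=21ms outcome=F: state=CLOSED
  event#8 t=23ms outcome=S: state=CLOSED
  event#9 t=25ms outcome=S: state=CLOSED
  event#10 t=29ms outcome=F: state=CLOSED
  event#11 t=31ms outcome=F: state=OPEN
  event#12 t=34ms outcome=S: state=CLOSED
  event#13 t=36ms outcome=F: state=CLOSED
  event#14 t=39ms outcome=S: state=CLOSED
  event#15 t=40ms outcome=S: state=CLOSED

Answer: CCOCCCCCCCOCCCC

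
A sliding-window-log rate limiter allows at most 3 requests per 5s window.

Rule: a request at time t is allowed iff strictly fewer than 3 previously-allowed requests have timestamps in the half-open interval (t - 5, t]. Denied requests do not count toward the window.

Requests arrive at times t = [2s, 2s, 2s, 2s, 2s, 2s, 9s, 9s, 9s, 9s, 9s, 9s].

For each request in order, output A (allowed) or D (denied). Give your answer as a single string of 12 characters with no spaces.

Answer: AAADDDAAADDD

Derivation:
Tracking allowed requests in the window:
  req#1 t=2s: ALLOW
  req#2 t=2s: ALLOW
  req#3 t=2s: ALLOW
  req#4 t=2s: DENY
  req#5 t=2s: DENY
  req#6 t=2s: DENY
  req#7 t=9s: ALLOW
  req#8 t=9s: ALLOW
  req#9 t=9s: ALLOW
  req#10 t=9s: DENY
  req#11 t=9s: DENY
  req#12 t=9s: DENY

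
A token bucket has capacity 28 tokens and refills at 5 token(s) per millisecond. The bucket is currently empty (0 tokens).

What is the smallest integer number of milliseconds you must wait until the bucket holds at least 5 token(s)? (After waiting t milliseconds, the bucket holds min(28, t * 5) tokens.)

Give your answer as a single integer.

Answer: 1

Derivation:
Need t * 5 >= 5, so t >= 5/5.
Smallest integer t = ceil(5/5) = 1.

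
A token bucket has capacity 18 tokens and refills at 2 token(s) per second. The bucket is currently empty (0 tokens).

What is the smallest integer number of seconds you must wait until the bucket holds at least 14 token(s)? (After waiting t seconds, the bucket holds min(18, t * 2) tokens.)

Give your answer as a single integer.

Answer: 7

Derivation:
Need t * 2 >= 14, so t >= 14/2.
Smallest integer t = ceil(14/2) = 7.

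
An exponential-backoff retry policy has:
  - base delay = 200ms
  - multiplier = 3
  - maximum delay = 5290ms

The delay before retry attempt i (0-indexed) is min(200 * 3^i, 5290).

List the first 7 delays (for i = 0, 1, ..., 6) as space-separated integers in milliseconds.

Answer: 200 600 1800 5290 5290 5290 5290

Derivation:
Computing each delay:
  i=0: min(200*3^0, 5290) = 200
  i=1: min(200*3^1, 5290) = 600
  i=2: min(200*3^2, 5290) = 1800
  i=3: min(200*3^3, 5290) = 5290
  i=4: min(200*3^4, 5290) = 5290
  i=5: min(200*3^5, 5290) = 5290
  i=6: min(200*3^6, 5290) = 5290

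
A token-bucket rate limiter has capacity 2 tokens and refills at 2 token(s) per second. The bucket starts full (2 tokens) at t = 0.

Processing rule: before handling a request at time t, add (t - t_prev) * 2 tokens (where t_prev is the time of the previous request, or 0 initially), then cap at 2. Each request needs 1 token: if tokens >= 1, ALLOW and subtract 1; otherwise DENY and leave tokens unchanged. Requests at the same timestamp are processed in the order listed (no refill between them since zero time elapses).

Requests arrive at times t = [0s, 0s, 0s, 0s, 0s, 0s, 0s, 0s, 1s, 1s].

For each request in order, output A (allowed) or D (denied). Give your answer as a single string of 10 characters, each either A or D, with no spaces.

Simulating step by step:
  req#1 t=0s: ALLOW
  req#2 t=0s: ALLOW
  req#3 t=0s: DENY
  req#4 t=0s: DENY
  req#5 t=0s: DENY
  req#6 t=0s: DENY
  req#7 t=0s: DENY
  req#8 t=0s: DENY
  req#9 t=1s: ALLOW
  req#10 t=1s: ALLOW

Answer: AADDDDDDAA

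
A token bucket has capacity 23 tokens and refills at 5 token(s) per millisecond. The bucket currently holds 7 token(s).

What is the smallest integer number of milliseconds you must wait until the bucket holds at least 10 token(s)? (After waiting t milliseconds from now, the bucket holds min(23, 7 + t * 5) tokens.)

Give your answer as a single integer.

Answer: 1

Derivation:
Need 7 + t * 5 >= 10, so t >= 3/5.
Smallest integer t = ceil(3/5) = 1.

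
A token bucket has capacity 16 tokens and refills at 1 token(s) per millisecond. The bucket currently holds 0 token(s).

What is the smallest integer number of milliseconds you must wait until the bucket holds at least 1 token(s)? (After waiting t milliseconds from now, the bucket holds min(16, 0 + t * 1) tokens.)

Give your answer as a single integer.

Answer: 1

Derivation:
Need 0 + t * 1 >= 1, so t >= 1/1.
Smallest integer t = ceil(1/1) = 1.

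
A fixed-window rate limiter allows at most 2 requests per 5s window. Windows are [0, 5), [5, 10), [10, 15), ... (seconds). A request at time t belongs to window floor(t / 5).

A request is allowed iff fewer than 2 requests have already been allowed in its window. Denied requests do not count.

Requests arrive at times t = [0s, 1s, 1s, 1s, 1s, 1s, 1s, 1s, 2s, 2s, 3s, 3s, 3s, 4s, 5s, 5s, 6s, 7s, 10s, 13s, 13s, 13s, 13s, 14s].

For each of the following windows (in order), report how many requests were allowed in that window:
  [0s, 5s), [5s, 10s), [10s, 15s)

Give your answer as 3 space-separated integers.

Processing requests:
  req#1 t=0s (window 0): ALLOW
  req#2 t=1s (window 0): ALLOW
  req#3 t=1s (window 0): DENY
  req#4 t=1s (window 0): DENY
  req#5 t=1s (window 0): DENY
  req#6 t=1s (window 0): DENY
  req#7 t=1s (window 0): DENY
  req#8 t=1s (window 0): DENY
  req#9 t=2s (window 0): DENY
  req#10 t=2s (window 0): DENY
  req#11 t=3s (window 0): DENY
  req#12 t=3s (window 0): DENY
  req#13 t=3s (window 0): DENY
  req#14 t=4s (window 0): DENY
  req#15 t=5s (window 1): ALLOW
  req#16 t=5s (window 1): ALLOW
  req#17 t=6s (window 1): DENY
  req#18 t=7s (window 1): DENY
  req#19 t=10s (window 2): ALLOW
  req#20 t=13s (window 2): ALLOW
  req#21 t=13s (window 2): DENY
  req#22 t=13s (window 2): DENY
  req#23 t=13s (window 2): DENY
  req#24 t=14s (window 2): DENY

Allowed counts by window: 2 2 2

Answer: 2 2 2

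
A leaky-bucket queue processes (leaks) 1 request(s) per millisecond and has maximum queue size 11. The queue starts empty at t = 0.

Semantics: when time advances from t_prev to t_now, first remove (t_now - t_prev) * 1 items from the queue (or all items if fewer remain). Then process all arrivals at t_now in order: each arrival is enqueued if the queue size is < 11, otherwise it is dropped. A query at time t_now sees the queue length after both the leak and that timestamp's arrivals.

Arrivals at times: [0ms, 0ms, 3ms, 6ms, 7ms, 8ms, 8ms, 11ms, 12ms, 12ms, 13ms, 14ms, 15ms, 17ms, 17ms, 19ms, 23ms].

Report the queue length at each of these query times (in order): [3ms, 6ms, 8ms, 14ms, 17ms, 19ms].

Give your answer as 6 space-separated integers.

Queue lengths at query times:
  query t=3ms: backlog = 1
  query t=6ms: backlog = 1
  query t=8ms: backlog = 2
  query t=14ms: backlog = 2
  query t=17ms: backlog = 2
  query t=19ms: backlog = 1

Answer: 1 1 2 2 2 1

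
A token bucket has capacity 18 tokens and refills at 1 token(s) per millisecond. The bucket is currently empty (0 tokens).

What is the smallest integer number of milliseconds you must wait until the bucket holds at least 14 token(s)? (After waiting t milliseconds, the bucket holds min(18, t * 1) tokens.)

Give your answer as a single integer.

Answer: 14

Derivation:
Need t * 1 >= 14, so t >= 14/1.
Smallest integer t = ceil(14/1) = 14.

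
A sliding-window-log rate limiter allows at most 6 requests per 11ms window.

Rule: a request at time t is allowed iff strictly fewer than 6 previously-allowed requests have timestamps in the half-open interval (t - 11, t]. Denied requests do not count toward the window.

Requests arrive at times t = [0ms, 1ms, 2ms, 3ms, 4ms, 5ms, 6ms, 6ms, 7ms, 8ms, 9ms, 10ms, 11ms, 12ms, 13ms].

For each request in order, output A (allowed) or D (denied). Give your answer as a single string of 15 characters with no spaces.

Tracking allowed requests in the window:
  req#1 t=0ms: ALLOW
  req#2 t=1ms: ALLOW
  req#3 t=2ms: ALLOW
  req#4 t=3ms: ALLOW
  req#5 t=4ms: ALLOW
  req#6 t=5ms: ALLOW
  req#7 t=6ms: DENY
  req#8 t=6ms: DENY
  req#9 t=7ms: DENY
  req#10 t=8ms: DENY
  req#11 t=9ms: DENY
  req#12 t=10ms: DENY
  req#13 t=11ms: ALLOW
  req#14 t=12ms: ALLOW
  req#15 t=13ms: ALLOW

Answer: AAAAAADDDDDDAAA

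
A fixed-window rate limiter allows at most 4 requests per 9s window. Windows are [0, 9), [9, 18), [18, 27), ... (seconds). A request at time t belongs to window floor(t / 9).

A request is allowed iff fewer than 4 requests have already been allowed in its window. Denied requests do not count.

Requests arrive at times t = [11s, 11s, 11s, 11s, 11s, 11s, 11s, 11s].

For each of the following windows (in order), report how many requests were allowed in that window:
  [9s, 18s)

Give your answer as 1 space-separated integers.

Processing requests:
  req#1 t=11s (window 1): ALLOW
  req#2 t=11s (window 1): ALLOW
  req#3 t=11s (window 1): ALLOW
  req#4 t=11s (window 1): ALLOW
  req#5 t=11s (window 1): DENY
  req#6 t=11s (window 1): DENY
  req#7 t=11s (window 1): DENY
  req#8 t=11s (window 1): DENY

Allowed counts by window: 4

Answer: 4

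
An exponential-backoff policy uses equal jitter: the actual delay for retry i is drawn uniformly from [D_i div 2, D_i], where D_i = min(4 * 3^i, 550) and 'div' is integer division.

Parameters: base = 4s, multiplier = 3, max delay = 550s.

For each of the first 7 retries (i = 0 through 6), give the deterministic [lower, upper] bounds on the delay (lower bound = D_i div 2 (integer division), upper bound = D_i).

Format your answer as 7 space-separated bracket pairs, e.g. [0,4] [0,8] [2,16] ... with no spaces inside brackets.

Answer: [2,4] [6,12] [18,36] [54,108] [162,324] [275,550] [275,550]

Derivation:
Computing bounds per retry:
  i=0: D_i=min(4*3^0,550)=4, bounds=[2,4]
  i=1: D_i=min(4*3^1,550)=12, bounds=[6,12]
  i=2: D_i=min(4*3^2,550)=36, bounds=[18,36]
  i=3: D_i=min(4*3^3,550)=108, bounds=[54,108]
  i=4: D_i=min(4*3^4,550)=324, bounds=[162,324]
  i=5: D_i=min(4*3^5,550)=550, bounds=[275,550]
  i=6: D_i=min(4*3^6,550)=550, bounds=[275,550]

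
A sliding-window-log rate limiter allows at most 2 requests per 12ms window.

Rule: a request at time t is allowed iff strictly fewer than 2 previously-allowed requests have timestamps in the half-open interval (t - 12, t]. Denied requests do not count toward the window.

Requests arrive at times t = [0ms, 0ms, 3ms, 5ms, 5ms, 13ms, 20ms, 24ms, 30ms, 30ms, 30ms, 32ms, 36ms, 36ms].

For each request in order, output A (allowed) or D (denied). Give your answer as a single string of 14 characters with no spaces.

Answer: AADDDAADADDADD

Derivation:
Tracking allowed requests in the window:
  req#1 t=0ms: ALLOW
  req#2 t=0ms: ALLOW
  req#3 t=3ms: DENY
  req#4 t=5ms: DENY
  req#5 t=5ms: DENY
  req#6 t=13ms: ALLOW
  req#7 t=20ms: ALLOW
  req#8 t=24ms: DENY
  req#9 t=30ms: ALLOW
  req#10 t=30ms: DENY
  req#11 t=30ms: DENY
  req#12 t=32ms: ALLOW
  req#13 t=36ms: DENY
  req#14 t=36ms: DENY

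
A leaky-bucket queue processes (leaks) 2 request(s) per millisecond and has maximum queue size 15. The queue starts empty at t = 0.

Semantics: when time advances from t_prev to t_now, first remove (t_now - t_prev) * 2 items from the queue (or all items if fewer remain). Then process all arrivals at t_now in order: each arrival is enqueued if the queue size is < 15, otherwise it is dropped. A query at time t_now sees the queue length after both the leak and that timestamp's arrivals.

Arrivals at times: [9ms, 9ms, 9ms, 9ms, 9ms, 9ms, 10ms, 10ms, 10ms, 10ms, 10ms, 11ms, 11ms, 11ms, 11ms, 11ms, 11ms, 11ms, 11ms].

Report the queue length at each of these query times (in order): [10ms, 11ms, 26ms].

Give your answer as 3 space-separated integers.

Queue lengths at query times:
  query t=10ms: backlog = 9
  query t=11ms: backlog = 15
  query t=26ms: backlog = 0

Answer: 9 15 0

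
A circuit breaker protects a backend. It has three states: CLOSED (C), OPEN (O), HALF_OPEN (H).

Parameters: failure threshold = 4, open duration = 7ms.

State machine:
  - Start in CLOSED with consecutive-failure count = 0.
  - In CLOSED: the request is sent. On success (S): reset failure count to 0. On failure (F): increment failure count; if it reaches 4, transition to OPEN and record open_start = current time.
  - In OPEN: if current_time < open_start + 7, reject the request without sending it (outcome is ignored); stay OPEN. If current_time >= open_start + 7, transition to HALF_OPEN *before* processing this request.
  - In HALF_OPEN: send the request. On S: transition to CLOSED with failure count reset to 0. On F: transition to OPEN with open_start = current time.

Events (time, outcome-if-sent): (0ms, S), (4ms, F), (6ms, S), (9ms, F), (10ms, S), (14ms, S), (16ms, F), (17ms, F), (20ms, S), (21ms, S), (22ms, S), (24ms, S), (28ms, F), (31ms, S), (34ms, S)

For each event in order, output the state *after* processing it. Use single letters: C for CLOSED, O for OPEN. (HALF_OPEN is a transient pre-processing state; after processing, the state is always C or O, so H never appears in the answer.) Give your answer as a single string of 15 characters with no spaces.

Answer: CCCCCCCCCCCCCCC

Derivation:
State after each event:
  event#1 t=0ms outcome=S: state=CLOSED
  event#2 t=4ms outcome=F: state=CLOSED
  event#3 t=6ms outcome=S: state=CLOSED
  event#4 t=9ms outcome=F: state=CLOSED
  event#5 t=10ms outcome=S: state=CLOSED
  event#6 t=14ms outcome=S: state=CLOSED
  event#7 t=16ms outcome=F: state=CLOSED
  event#8 t=17ms outcome=F: state=CLOSED
  event#9 t=20ms outcome=S: state=CLOSED
  event#10 t=21ms outcome=S: state=CLOSED
  event#11 t=22ms outcome=S: state=CLOSED
  event#12 t=24ms outcome=S: state=CLOSED
  event#13 t=28ms outcome=F: state=CLOSED
  event#14 t=31ms outcome=S: state=CLOSED
  event#15 t=34ms outcome=S: state=CLOSED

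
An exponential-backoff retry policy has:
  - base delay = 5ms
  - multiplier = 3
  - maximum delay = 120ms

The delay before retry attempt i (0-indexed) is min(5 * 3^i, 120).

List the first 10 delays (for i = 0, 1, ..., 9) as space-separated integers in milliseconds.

Answer: 5 15 45 120 120 120 120 120 120 120

Derivation:
Computing each delay:
  i=0: min(5*3^0, 120) = 5
  i=1: min(5*3^1, 120) = 15
  i=2: min(5*3^2, 120) = 45
  i=3: min(5*3^3, 120) = 120
  i=4: min(5*3^4, 120) = 120
  i=5: min(5*3^5, 120) = 120
  i=6: min(5*3^6, 120) = 120
  i=7: min(5*3^7, 120) = 120
  i=8: min(5*3^8, 120) = 120
  i=9: min(5*3^9, 120) = 120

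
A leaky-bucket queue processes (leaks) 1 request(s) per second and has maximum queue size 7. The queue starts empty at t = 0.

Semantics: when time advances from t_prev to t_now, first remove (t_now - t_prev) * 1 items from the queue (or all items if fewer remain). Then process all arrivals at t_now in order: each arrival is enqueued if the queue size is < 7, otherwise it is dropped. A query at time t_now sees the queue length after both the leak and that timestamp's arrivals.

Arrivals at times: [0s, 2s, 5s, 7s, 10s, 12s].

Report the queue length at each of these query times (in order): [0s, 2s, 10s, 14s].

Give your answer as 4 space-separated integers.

Queue lengths at query times:
  query t=0s: backlog = 1
  query t=2s: backlog = 1
  query t=10s: backlog = 1
  query t=14s: backlog = 0

Answer: 1 1 1 0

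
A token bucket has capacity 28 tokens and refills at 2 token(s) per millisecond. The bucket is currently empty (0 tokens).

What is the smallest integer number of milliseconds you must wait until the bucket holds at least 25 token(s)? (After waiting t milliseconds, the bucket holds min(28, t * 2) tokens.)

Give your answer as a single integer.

Need t * 2 >= 25, so t >= 25/2.
Smallest integer t = ceil(25/2) = 13.

Answer: 13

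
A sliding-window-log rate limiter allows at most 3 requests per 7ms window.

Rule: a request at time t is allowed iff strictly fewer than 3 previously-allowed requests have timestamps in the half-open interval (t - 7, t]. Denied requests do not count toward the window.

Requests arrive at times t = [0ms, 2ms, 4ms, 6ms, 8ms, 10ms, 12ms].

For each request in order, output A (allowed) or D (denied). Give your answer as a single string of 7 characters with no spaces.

Answer: AAADAAA

Derivation:
Tracking allowed requests in the window:
  req#1 t=0ms: ALLOW
  req#2 t=2ms: ALLOW
  req#3 t=4ms: ALLOW
  req#4 t=6ms: DENY
  req#5 t=8ms: ALLOW
  req#6 t=10ms: ALLOW
  req#7 t=12ms: ALLOW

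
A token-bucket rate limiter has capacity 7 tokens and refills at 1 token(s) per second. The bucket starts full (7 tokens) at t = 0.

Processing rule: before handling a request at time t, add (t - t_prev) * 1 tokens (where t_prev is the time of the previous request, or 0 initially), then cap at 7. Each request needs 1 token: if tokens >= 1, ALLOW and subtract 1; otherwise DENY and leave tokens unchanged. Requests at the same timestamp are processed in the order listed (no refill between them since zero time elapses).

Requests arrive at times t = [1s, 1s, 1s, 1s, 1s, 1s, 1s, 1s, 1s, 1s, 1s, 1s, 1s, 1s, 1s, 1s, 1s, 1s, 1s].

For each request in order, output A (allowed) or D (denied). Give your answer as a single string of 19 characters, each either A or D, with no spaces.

Simulating step by step:
  req#1 t=1s: ALLOW
  req#2 t=1s: ALLOW
  req#3 t=1s: ALLOW
  req#4 t=1s: ALLOW
  req#5 t=1s: ALLOW
  req#6 t=1s: ALLOW
  req#7 t=1s: ALLOW
  req#8 t=1s: DENY
  req#9 t=1s: DENY
  req#10 t=1s: DENY
  req#11 t=1s: DENY
  req#12 t=1s: DENY
  req#13 t=1s: DENY
  req#14 t=1s: DENY
  req#15 t=1s: DENY
  req#16 t=1s: DENY
  req#17 t=1s: DENY
  req#18 t=1s: DENY
  req#19 t=1s: DENY

Answer: AAAAAAADDDDDDDDDDDD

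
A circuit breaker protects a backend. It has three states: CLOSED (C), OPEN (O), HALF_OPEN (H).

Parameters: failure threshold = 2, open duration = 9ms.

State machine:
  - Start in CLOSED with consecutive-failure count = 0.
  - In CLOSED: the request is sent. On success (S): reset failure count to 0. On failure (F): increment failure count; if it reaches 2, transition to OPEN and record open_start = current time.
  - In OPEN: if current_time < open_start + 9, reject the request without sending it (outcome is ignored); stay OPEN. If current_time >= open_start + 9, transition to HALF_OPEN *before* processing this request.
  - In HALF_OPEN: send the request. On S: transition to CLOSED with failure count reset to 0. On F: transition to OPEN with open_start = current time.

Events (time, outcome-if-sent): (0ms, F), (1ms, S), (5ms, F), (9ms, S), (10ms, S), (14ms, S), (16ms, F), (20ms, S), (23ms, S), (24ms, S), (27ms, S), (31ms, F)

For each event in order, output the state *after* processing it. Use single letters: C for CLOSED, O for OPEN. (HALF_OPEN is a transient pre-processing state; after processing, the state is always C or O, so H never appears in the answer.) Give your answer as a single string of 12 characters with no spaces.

Answer: CCCCCCCCCCCC

Derivation:
State after each event:
  event#1 t=0ms outcome=F: state=CLOSED
  event#2 t=1ms outcome=S: state=CLOSED
  event#3 t=5ms outcome=F: state=CLOSED
  event#4 t=9ms outcome=S: state=CLOSED
  event#5 t=10ms outcome=S: state=CLOSED
  event#6 t=14ms outcome=S: state=CLOSED
  event#7 t=16ms outcome=F: state=CLOSED
  event#8 t=20ms outcome=S: state=CLOSED
  event#9 t=23ms outcome=S: state=CLOSED
  event#10 t=24ms outcome=S: state=CLOSED
  event#11 t=27ms outcome=S: state=CLOSED
  event#12 t=31ms outcome=F: state=CLOSED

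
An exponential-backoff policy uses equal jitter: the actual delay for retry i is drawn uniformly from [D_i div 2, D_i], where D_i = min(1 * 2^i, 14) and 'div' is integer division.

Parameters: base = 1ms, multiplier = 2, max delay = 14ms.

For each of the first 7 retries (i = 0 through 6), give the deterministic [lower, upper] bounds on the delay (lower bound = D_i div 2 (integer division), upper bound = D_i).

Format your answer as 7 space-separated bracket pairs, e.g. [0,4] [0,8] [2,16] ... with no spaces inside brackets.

Answer: [0,1] [1,2] [2,4] [4,8] [7,14] [7,14] [7,14]

Derivation:
Computing bounds per retry:
  i=0: D_i=min(1*2^0,14)=1, bounds=[0,1]
  i=1: D_i=min(1*2^1,14)=2, bounds=[1,2]
  i=2: D_i=min(1*2^2,14)=4, bounds=[2,4]
  i=3: D_i=min(1*2^3,14)=8, bounds=[4,8]
  i=4: D_i=min(1*2^4,14)=14, bounds=[7,14]
  i=5: D_i=min(1*2^5,14)=14, bounds=[7,14]
  i=6: D_i=min(1*2^6,14)=14, bounds=[7,14]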